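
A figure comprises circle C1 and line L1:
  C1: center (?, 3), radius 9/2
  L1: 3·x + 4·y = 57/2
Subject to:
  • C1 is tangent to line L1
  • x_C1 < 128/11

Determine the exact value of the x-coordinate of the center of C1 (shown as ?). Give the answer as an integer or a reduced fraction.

1. [C1‖L1]  x_C1² − 11x_C1 − 26 = 0  ⇒  x_C1 = -2 or 13
2. given x_C1 < 128/11: keep -2

-2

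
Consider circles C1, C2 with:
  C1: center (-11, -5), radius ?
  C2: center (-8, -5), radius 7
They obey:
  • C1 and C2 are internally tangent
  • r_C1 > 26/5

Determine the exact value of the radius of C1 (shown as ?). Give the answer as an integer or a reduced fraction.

10

1. [int C1,C2]  r_C1² − 14r_C1 + 40 = 0  ⇒  r_C1 = 4 or 10
2. given r_C1 > 26/5: keep 10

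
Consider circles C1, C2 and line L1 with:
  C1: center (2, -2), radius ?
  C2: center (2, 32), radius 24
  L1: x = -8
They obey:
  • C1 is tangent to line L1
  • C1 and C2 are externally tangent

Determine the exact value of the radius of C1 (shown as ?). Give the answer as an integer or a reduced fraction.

10

1. [C1‖L1]  r_C1² − 100 = 0  ⇒  r_C1 = 10 (r>0 drops 1)
2. [ext C1·C2]  r_C1² + 48r_C1 − 580 = 0  ⇒  r_C1 = 10 (r>0 drops 1)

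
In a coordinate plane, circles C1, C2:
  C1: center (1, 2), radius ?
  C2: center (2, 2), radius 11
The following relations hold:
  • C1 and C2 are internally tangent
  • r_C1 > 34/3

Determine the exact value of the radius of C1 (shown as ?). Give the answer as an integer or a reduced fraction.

1. [int C1,C2]  r_C1² − 22r_C1 + 120 = 0  ⇒  r_C1 = 10 or 12
2. given r_C1 > 34/3: keep 12

12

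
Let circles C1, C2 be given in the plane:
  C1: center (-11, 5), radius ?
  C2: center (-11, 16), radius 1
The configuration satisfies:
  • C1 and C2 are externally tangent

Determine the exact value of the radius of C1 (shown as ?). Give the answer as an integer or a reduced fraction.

10

1. [ext C1·C2]  r_C1² + 2r_C1 − 120 = 0  ⇒  r_C1 = 10 (r>0 drops 1)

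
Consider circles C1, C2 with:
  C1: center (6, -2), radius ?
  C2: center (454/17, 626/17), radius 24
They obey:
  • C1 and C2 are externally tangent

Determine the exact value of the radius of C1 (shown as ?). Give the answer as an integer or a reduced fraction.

1. [ext C1·C2]  r_C1² + 48r_C1 − 1360 = 0  ⇒  r_C1 = 20 (r>0 drops 1)

20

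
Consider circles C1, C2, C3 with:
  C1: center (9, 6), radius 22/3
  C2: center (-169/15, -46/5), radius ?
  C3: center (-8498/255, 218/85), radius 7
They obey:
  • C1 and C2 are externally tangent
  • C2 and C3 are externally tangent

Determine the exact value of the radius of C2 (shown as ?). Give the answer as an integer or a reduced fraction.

18

1. [ext C1·C2]  r_C2² + (44/3)r_C2 − 588 = 0  ⇒  r_C2 = 18 (r>0 drops 1)
2. [ext C2·C3]  r_C2² + 14r_C2 − 576 = 0  ⇒  r_C2 = 18 (r>0 drops 1)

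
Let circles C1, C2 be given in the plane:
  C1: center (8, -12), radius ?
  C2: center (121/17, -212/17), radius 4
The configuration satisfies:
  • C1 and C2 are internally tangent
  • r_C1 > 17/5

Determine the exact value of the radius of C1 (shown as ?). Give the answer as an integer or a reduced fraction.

5

1. [int C1,C2]  r_C1² − 8r_C1 + 15 = 0  ⇒  r_C1 = 3 or 5
2. given r_C1 > 17/5: keep 5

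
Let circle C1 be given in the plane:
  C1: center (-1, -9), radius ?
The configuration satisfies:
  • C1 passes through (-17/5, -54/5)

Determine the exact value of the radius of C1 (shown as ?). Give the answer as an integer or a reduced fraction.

3

1. [C1∋P]  r_C1² − 9 = 0  ⇒  r_C1 = 3 (r>0 drops 1)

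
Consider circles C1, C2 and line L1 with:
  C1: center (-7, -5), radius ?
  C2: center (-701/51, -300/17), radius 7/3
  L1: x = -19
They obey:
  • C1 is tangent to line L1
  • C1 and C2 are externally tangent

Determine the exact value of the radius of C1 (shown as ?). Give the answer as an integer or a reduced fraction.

1. [C1‖L1]  r_C1² − 144 = 0  ⇒  r_C1 = 12 (r>0 drops 1)
2. [ext C1·C2]  r_C1² + (14/3)r_C1 − 200 = 0  ⇒  r_C1 = 12 (r>0 drops 1)

12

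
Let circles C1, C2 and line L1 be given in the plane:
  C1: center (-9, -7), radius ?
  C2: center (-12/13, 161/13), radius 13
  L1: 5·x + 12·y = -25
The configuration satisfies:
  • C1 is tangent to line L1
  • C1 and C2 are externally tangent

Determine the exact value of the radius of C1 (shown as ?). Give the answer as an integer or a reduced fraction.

8

1. [C1‖L1]  r_C1² − 64 = 0  ⇒  r_C1 = 8 (r>0 drops 1)
2. [ext C1·C2]  r_C1² + 26r_C1 − 272 = 0  ⇒  r_C1 = 8 (r>0 drops 1)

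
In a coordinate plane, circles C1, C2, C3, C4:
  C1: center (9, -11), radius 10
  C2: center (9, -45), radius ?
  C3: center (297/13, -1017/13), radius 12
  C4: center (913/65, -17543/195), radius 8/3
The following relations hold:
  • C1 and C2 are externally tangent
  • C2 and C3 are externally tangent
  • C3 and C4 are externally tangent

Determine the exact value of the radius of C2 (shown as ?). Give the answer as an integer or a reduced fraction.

1. [ext C1·C2]  r_C2² + 20r_C2 − 1056 = 0  ⇒  r_C2 = 24 (r>0 drops 1)
2. [ext C2·C3]  r_C2² + 24r_C2 − 1152 = 0  ⇒  r_C2 = 24 (r>0 drops 1)

24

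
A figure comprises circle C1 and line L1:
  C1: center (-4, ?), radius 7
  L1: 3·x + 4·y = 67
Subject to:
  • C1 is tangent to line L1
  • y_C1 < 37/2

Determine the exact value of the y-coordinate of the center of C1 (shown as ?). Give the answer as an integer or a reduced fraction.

1. [C1‖L1]  y_C1² − (79/2)y_C1 + 627/2 = 0  ⇒  y_C1 = 11 or 57/2
2. given y_C1 < 37/2: keep 11

11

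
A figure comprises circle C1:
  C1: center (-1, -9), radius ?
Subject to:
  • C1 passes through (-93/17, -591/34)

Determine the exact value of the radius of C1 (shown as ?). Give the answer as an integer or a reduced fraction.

1. [C1∋P]  r_C1² − 361/4 = 0  ⇒  r_C1 = 19/2 (r>0 drops 1)

19/2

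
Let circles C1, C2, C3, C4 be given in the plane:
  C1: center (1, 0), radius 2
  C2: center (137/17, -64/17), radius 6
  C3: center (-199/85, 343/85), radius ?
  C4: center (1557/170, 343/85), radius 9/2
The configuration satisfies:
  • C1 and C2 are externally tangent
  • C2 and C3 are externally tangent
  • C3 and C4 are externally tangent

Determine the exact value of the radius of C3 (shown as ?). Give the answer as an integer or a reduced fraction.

1. [ext C2·C3]  r_C3² + 12r_C3 − 133 = 0  ⇒  r_C3 = 7 (r>0 drops 1)
2. [ext C3·C4]  r_C3² + 9r_C3 − 112 = 0  ⇒  r_C3 = 7 (r>0 drops 1)

7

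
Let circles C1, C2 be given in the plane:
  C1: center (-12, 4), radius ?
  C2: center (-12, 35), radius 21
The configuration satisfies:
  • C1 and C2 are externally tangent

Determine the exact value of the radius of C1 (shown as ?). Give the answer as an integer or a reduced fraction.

1. [ext C1·C2]  r_C1² + 42r_C1 − 520 = 0  ⇒  r_C1 = 10 (r>0 drops 1)

10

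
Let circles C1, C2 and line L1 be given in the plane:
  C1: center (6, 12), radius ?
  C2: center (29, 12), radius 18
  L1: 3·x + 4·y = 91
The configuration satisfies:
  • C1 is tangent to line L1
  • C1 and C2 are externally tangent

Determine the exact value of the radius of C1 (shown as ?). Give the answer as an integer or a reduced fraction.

1. [C1‖L1]  r_C1² − 25 = 0  ⇒  r_C1 = 5 (r>0 drops 1)
2. [ext C1·C2]  r_C1² + 36r_C1 − 205 = 0  ⇒  r_C1 = 5 (r>0 drops 1)

5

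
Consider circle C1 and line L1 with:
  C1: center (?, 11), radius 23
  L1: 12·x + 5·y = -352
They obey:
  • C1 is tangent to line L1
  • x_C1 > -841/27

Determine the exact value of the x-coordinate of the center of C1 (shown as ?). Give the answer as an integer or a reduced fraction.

1. [C1‖L1]  x_C1² + (407/6)x_C1 + 1059/2 = 0  ⇒  x_C1 = -353/6 or -9
2. given x_C1 > -841/27: keep -9

-9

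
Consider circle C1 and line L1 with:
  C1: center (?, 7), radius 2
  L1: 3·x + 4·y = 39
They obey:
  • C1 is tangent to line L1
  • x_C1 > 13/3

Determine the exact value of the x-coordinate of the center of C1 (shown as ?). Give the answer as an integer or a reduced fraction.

1. [C1‖L1]  x_C1² − (22/3)x_C1 + 7/3 = 0  ⇒  x_C1 = 1/3 or 7
2. given x_C1 > 13/3: keep 7

7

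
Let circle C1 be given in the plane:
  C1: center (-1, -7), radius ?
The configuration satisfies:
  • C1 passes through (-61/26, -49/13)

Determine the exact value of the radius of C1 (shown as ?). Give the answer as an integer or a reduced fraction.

7/2

1. [C1∋P]  r_C1² − 49/4 = 0  ⇒  r_C1 = 7/2 (r>0 drops 1)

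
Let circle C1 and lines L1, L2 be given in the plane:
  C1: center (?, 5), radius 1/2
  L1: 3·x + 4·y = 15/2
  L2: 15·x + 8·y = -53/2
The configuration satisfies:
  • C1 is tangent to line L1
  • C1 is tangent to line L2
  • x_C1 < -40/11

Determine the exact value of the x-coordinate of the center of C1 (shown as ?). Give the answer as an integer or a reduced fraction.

-5

1. [C1‖L1]  x_C1² + (25/3)x_C1 + 50/3 = 0  ⇒  x_C1 = -5 or -10/3
2. [C1‖L2]  x_C1² + (133/15)x_C1 + 58/3 = 0  ⇒  x_C1 = -5 or -58/15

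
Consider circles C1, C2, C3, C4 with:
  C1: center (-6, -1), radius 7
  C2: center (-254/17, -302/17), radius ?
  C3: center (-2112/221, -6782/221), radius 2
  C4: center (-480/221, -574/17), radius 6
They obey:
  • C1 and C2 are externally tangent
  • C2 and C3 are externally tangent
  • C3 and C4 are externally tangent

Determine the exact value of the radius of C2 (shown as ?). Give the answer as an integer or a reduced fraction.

1. [ext C1·C2]  r_C2² + 14r_C2 − 312 = 0  ⇒  r_C2 = 12 (r>0 drops 1)
2. [ext C2·C3]  r_C2² + 4r_C2 − 192 = 0  ⇒  r_C2 = 12 (r>0 drops 1)

12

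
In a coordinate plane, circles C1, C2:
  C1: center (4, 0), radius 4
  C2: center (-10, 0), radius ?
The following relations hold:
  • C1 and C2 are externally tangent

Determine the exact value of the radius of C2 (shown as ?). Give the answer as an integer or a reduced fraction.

1. [ext C1·C2]  r_C2² + 8r_C2 − 180 = 0  ⇒  r_C2 = 10 (r>0 drops 1)

10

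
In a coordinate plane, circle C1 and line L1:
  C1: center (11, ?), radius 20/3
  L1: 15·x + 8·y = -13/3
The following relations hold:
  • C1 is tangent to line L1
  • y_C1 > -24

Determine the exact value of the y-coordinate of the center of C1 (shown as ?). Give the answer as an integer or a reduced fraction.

-7

1. [C1‖L1]  y_C1² + (127/3)y_C1 + 742/3 = 0  ⇒  y_C1 = -106/3 or -7
2. given y_C1 > -24: keep -7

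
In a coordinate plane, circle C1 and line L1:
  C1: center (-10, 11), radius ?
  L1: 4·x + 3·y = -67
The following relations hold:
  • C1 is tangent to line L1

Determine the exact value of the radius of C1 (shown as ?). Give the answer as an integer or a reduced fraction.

12

1. [C1‖L1]  r_C1² − 144 = 0  ⇒  r_C1 = 12 (r>0 drops 1)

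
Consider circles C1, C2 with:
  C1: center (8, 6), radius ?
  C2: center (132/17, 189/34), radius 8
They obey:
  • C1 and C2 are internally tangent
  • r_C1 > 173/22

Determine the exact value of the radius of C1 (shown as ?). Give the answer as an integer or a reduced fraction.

17/2

1. [int C1,C2]  r_C1² − 16r_C1 + 255/4 = 0  ⇒  r_C1 = 15/2 or 17/2
2. given r_C1 > 173/22: keep 17/2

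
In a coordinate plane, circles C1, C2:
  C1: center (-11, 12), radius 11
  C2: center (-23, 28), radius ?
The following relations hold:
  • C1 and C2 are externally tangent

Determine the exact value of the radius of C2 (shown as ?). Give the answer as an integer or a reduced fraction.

9

1. [ext C1·C2]  r_C2² + 22r_C2 − 279 = 0  ⇒  r_C2 = 9 (r>0 drops 1)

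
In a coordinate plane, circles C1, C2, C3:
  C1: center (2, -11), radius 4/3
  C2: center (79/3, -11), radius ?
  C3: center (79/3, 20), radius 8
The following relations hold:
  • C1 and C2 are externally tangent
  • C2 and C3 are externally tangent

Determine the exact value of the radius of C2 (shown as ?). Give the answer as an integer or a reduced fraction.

1. [ext C1·C2]  r_C2² + (8/3)r_C2 − 1771/3 = 0  ⇒  r_C2 = 23 (r>0 drops 1)
2. [ext C2·C3]  r_C2² + 16r_C2 − 897 = 0  ⇒  r_C2 = 23 (r>0 drops 1)

23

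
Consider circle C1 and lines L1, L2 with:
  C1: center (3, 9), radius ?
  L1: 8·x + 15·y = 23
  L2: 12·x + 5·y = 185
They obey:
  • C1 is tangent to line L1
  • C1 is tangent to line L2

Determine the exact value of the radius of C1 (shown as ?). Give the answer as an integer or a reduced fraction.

8

1. [C1‖L1]  r_C1² − 64 = 0  ⇒  r_C1 = 8 (r>0 drops 1)
2. [C1‖L2]  r_C1² − 64 = 0  ⇒  r_C1 = 8 (r>0 drops 1)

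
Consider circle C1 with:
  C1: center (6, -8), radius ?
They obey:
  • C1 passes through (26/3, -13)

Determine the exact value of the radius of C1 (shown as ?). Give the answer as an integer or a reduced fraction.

1. [C1∋P]  r_C1² − 289/9 = 0  ⇒  r_C1 = 17/3 (r>0 drops 1)

17/3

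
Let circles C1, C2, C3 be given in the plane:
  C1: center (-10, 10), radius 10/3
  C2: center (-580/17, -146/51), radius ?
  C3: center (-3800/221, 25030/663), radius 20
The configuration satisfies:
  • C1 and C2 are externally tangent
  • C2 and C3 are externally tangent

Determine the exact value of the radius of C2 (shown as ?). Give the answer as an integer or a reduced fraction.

1. [ext C1·C2]  r_C2² + (20/3)r_C2 − 736 = 0  ⇒  r_C2 = 24 (r>0 drops 1)
2. [ext C2·C3]  r_C2² + 40r_C2 − 1536 = 0  ⇒  r_C2 = 24 (r>0 drops 1)

24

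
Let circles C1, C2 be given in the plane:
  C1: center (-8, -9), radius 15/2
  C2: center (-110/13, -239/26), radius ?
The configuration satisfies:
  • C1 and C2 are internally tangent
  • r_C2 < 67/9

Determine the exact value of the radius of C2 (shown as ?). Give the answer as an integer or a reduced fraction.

7

1. [int C1,C2]  r_C2² − 15r_C2 + 56 = 0  ⇒  r_C2 = 7 or 8
2. given r_C2 < 67/9: keep 7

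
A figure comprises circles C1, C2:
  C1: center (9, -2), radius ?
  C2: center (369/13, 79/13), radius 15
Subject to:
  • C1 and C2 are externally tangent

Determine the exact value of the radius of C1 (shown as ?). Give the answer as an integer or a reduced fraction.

1. [ext C1·C2]  r_C1² + 30r_C1 − 216 = 0  ⇒  r_C1 = 6 (r>0 drops 1)

6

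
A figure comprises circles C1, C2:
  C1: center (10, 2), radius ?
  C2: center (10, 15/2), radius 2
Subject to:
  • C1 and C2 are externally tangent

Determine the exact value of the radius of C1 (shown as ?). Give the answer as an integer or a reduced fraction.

7/2

1. [ext C1·C2]  r_C1² + 4r_C1 − 105/4 = 0  ⇒  r_C1 = 7/2 (r>0 drops 1)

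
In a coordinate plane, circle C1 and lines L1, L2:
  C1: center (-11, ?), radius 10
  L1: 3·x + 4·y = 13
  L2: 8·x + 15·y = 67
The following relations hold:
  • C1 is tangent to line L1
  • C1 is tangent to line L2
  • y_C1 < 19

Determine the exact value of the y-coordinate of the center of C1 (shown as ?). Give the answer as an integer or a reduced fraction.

-1

1. [C1‖L1]  y_C1² − 23y_C1 − 24 = 0  ⇒  y_C1 = -1 or 24
2. [C1‖L2]  y_C1² − (62/3)y_C1 − 65/3 = 0  ⇒  y_C1 = -1 or 65/3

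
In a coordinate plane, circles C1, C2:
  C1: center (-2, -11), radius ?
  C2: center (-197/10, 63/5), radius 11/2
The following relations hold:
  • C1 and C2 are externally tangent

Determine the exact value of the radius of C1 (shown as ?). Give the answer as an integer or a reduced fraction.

24

1. [ext C1·C2]  r_C1² + 11r_C1 − 840 = 0  ⇒  r_C1 = 24 (r>0 drops 1)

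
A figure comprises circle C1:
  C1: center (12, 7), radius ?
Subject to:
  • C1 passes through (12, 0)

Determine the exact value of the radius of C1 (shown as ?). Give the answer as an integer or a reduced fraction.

7

1. [C1∋P]  r_C1² − 49 = 0  ⇒  r_C1 = 7 (r>0 drops 1)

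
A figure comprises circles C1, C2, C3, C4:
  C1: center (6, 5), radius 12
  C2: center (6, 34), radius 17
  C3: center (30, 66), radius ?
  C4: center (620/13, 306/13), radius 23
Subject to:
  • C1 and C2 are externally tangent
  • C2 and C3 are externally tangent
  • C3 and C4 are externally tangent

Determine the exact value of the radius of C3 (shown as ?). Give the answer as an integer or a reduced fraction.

1. [ext C2·C3]  r_C3² + 34r_C3 − 1311 = 0  ⇒  r_C3 = 23 (r>0 drops 1)
2. [ext C3·C4]  r_C3² + 46r_C3 − 1587 = 0  ⇒  r_C3 = 23 (r>0 drops 1)

23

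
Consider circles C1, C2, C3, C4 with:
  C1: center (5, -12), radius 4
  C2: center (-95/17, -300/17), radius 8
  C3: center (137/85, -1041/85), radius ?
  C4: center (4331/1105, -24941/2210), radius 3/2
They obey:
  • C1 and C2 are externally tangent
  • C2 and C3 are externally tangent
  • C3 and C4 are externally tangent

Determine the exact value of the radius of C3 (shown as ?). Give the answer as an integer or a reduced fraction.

1

1. [ext C2·C3]  r_C3² + 16r_C3 − 17 = 0  ⇒  r_C3 = 1 (r>0 drops 1)
2. [ext C3·C4]  r_C3² + 3r_C3 − 4 = 0  ⇒  r_C3 = 1 (r>0 drops 1)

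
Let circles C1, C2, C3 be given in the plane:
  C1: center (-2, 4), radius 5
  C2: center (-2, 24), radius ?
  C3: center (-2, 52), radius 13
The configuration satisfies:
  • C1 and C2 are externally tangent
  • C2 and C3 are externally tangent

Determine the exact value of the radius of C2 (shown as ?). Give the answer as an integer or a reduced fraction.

15

1. [ext C1·C2]  r_C2² + 10r_C2 − 375 = 0  ⇒  r_C2 = 15 (r>0 drops 1)
2. [ext C2·C3]  r_C2² + 26r_C2 − 615 = 0  ⇒  r_C2 = 15 (r>0 drops 1)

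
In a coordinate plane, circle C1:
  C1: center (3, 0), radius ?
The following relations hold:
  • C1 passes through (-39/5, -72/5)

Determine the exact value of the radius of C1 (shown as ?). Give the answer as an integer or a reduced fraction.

1. [C1∋P]  r_C1² − 324 = 0  ⇒  r_C1 = 18 (r>0 drops 1)

18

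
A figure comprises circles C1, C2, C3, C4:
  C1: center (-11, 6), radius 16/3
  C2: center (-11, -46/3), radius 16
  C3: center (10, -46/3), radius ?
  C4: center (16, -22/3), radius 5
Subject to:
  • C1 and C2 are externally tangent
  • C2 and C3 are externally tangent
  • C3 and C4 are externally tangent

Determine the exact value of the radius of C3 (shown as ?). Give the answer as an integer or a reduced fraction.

1. [ext C2·C3]  r_C3² + 32r_C3 − 185 = 0  ⇒  r_C3 = 5 (r>0 drops 1)
2. [ext C3·C4]  r_C3² + 10r_C3 − 75 = 0  ⇒  r_C3 = 5 (r>0 drops 1)

5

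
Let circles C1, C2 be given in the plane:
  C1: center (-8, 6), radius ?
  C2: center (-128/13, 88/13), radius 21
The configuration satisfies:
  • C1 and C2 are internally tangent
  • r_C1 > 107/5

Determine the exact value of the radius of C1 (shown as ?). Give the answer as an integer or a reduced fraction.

23

1. [int C1,C2]  r_C1² − 42r_C1 + 437 = 0  ⇒  r_C1 = 19 or 23
2. given r_C1 > 107/5: keep 23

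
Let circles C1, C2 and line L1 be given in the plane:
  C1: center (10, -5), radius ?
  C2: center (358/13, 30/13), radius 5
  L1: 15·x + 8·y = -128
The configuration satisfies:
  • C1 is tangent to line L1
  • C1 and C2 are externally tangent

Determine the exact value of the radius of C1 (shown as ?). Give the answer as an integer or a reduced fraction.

14

1. [C1‖L1]  r_C1² − 196 = 0  ⇒  r_C1 = 14 (r>0 drops 1)
2. [ext C1·C2]  r_C1² + 10r_C1 − 336 = 0  ⇒  r_C1 = 14 (r>0 drops 1)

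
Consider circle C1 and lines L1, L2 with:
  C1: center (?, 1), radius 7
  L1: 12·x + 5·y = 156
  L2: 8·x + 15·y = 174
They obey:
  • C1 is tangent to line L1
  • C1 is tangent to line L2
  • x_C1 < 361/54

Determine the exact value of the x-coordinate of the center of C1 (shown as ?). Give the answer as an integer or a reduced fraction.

1. [C1‖L1]  x_C1² − (151/6)x_C1 + 605/6 = 0  ⇒  x_C1 = 5 or 121/6
2. [C1‖L2]  x_C1² − (159/4)x_C1 + 695/4 = 0  ⇒  x_C1 = 5 or 139/4

5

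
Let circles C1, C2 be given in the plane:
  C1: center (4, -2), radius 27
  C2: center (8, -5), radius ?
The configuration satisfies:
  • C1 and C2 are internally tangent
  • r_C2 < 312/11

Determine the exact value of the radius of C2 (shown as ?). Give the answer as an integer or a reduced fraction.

22

1. [int C1,C2]  r_C2² − 54r_C2 + 704 = 0  ⇒  r_C2 = 22 or 32
2. given r_C2 < 312/11: keep 22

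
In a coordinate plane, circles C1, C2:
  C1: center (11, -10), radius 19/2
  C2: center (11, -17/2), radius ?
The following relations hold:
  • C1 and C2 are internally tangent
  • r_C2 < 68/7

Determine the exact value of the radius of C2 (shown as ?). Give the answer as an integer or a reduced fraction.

1. [int C1,C2]  r_C2² − 19r_C2 + 88 = 0  ⇒  r_C2 = 8 or 11
2. given r_C2 < 68/7: keep 8

8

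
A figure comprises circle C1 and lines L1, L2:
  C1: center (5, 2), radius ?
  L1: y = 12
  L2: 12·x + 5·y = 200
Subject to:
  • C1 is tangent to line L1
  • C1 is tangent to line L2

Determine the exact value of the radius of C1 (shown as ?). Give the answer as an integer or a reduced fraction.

1. [C1‖L1]  r_C1² − 100 = 0  ⇒  r_C1 = 10 (r>0 drops 1)
2. [C1‖L2]  r_C1² − 100 = 0  ⇒  r_C1 = 10 (r>0 drops 1)

10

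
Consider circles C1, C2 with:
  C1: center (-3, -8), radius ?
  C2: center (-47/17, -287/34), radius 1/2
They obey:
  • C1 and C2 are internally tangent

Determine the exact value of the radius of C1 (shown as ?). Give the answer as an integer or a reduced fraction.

1. [int C1,C2]  r_C1² − 1r_C1 = 0  ⇒  r_C1 = 1 (r>0 drops 1)

1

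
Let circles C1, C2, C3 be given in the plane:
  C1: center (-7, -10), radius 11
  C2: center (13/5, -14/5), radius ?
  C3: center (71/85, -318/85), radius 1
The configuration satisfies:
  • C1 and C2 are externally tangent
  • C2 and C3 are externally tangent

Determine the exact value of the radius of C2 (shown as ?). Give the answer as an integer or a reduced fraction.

1

1. [ext C1·C2]  r_C2² + 22r_C2 − 23 = 0  ⇒  r_C2 = 1 (r>0 drops 1)
2. [ext C2·C3]  r_C2² + 2r_C2 − 3 = 0  ⇒  r_C2 = 1 (r>0 drops 1)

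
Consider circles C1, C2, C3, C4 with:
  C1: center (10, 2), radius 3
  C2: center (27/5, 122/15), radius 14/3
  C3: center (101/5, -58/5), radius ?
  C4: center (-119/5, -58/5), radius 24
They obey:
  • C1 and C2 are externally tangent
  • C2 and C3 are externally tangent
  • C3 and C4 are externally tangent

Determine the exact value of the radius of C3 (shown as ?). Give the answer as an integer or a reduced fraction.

20

1. [ext C2·C3]  r_C3² + (28/3)r_C3 − 1760/3 = 0  ⇒  r_C3 = 20 (r>0 drops 1)
2. [ext C3·C4]  r_C3² + 48r_C3 − 1360 = 0  ⇒  r_C3 = 20 (r>0 drops 1)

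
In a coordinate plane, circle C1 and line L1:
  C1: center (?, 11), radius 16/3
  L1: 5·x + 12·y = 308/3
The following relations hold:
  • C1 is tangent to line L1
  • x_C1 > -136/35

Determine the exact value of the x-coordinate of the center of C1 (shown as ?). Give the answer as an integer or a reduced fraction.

1. [C1‖L1]  x_C1² + (176/15)x_C1 − 2368/15 = 0  ⇒  x_C1 = -296/15 or 8
2. given x_C1 > -136/35: keep 8

8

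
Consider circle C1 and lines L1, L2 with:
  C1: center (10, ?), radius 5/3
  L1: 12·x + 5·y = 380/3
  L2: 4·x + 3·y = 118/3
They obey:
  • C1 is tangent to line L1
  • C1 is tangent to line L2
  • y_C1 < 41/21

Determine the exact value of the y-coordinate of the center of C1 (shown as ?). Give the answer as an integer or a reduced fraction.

1. [C1‖L1]  y_C1² − (8/3)y_C1 − 17 = 0  ⇒  y_C1 = -3 or 17/3
2. [C1‖L2]  y_C1² + (4/9)y_C1 − 23/3 = 0  ⇒  y_C1 = -3 or 23/9

-3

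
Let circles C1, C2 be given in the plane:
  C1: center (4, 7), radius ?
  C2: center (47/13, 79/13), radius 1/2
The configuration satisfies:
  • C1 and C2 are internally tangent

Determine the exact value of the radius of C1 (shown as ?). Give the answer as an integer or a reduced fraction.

3/2

1. [int C1,C2]  r_C1² − 1r_C1 − 3/4 = 0  ⇒  r_C1 = 3/2 (r>0 drops 1)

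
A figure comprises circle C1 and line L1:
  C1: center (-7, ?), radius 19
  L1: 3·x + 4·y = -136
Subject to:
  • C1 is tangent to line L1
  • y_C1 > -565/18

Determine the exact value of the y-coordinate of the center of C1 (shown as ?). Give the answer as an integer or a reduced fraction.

-5

1. [C1‖L1]  y_C1² + (115/2)y_C1 + 525/2 = 0  ⇒  y_C1 = -105/2 or -5
2. given y_C1 > -565/18: keep -5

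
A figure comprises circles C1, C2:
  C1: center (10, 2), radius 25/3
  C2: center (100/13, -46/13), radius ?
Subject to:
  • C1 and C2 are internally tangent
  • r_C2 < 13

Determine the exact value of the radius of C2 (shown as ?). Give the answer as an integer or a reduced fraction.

1. [int C1,C2]  r_C2² − (50/3)r_C2 + 301/9 = 0  ⇒  r_C2 = 7/3 or 43/3
2. given r_C2 < 13: keep 7/3

7/3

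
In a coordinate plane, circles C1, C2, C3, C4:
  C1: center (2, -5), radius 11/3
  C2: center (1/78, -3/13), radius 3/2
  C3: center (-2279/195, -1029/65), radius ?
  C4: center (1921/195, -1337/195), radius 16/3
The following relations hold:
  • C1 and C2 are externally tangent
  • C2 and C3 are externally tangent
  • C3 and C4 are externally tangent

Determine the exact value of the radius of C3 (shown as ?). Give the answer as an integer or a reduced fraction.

1. [ext C2·C3]  r_C3² + 3r_C3 − 378 = 0  ⇒  r_C3 = 18 (r>0 drops 1)
2. [ext C3·C4]  r_C3² + (32/3)r_C3 − 516 = 0  ⇒  r_C3 = 18 (r>0 drops 1)

18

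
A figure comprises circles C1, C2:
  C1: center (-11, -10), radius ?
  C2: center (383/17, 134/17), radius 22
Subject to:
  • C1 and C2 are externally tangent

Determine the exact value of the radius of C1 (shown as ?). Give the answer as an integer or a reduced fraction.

1. [ext C1·C2]  r_C1² + 44r_C1 − 960 = 0  ⇒  r_C1 = 16 (r>0 drops 1)

16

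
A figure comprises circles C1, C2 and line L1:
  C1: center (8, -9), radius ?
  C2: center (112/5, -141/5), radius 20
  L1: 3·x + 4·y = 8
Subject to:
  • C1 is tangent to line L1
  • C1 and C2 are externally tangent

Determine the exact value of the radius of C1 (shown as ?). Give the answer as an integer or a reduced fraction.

1. [C1‖L1]  r_C1² − 16 = 0  ⇒  r_C1 = 4 (r>0 drops 1)
2. [ext C1·C2]  r_C1² + 40r_C1 − 176 = 0  ⇒  r_C1 = 4 (r>0 drops 1)

4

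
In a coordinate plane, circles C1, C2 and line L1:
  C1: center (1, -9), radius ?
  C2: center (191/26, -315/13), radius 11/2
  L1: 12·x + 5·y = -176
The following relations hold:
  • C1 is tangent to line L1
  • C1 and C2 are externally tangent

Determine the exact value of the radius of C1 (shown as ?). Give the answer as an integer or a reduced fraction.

11

1. [C1‖L1]  r_C1² − 121 = 0  ⇒  r_C1 = 11 (r>0 drops 1)
2. [ext C1·C2]  r_C1² + 11r_C1 − 242 = 0  ⇒  r_C1 = 11 (r>0 drops 1)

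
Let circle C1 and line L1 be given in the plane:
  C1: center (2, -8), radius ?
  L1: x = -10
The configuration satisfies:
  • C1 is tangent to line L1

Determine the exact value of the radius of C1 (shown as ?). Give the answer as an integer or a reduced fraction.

1. [C1‖L1]  r_C1² − 144 = 0  ⇒  r_C1 = 12 (r>0 drops 1)

12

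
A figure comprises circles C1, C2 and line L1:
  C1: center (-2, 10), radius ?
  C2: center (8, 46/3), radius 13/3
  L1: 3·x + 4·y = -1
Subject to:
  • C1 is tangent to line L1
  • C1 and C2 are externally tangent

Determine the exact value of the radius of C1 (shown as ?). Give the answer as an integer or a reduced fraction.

7

1. [C1‖L1]  r_C1² − 49 = 0  ⇒  r_C1 = 7 (r>0 drops 1)
2. [ext C1·C2]  r_C1² + (26/3)r_C1 − 329/3 = 0  ⇒  r_C1 = 7 (r>0 drops 1)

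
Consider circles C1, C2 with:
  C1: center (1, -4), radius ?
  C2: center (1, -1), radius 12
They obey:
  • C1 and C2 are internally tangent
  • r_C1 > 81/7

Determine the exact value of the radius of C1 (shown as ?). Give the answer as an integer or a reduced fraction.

15

1. [int C1,C2]  r_C1² − 24r_C1 + 135 = 0  ⇒  r_C1 = 9 or 15
2. given r_C1 > 81/7: keep 15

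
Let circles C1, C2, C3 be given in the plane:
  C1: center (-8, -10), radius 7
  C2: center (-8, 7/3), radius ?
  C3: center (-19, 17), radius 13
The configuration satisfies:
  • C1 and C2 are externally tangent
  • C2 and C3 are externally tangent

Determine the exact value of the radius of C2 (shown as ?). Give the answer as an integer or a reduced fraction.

16/3

1. [ext C1·C2]  r_C2² + 14r_C2 − 928/9 = 0  ⇒  r_C2 = 16/3 (r>0 drops 1)
2. [ext C2·C3]  r_C2² + 26r_C2 − 1504/9 = 0  ⇒  r_C2 = 16/3 (r>0 drops 1)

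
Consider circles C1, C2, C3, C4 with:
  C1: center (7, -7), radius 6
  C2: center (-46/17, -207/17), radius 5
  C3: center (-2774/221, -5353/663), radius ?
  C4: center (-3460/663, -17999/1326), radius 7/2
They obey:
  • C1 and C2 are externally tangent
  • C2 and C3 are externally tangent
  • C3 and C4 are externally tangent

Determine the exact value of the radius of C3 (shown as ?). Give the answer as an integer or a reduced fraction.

17/3

1. [ext C2·C3]  r_C3² + 10r_C3 − 799/9 = 0  ⇒  r_C3 = 17/3 (r>0 drops 1)
2. [ext C3·C4]  r_C3² + 7r_C3 − 646/9 = 0  ⇒  r_C3 = 17/3 (r>0 drops 1)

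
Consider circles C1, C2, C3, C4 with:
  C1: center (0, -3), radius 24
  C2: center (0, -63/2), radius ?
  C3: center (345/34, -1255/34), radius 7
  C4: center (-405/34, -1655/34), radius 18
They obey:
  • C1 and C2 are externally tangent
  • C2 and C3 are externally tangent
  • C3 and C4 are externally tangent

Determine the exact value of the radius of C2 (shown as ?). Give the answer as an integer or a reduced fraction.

9/2

1. [ext C1·C2]  r_C2² + 48r_C2 − 945/4 = 0  ⇒  r_C2 = 9/2 (r>0 drops 1)
2. [ext C2·C3]  r_C2² + 14r_C2 − 333/4 = 0  ⇒  r_C2 = 9/2 (r>0 drops 1)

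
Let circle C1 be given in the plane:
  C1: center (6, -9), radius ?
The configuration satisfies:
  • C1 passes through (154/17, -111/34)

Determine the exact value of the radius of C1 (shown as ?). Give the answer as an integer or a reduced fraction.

1. [C1∋P]  r_C1² − 169/4 = 0  ⇒  r_C1 = 13/2 (r>0 drops 1)

13/2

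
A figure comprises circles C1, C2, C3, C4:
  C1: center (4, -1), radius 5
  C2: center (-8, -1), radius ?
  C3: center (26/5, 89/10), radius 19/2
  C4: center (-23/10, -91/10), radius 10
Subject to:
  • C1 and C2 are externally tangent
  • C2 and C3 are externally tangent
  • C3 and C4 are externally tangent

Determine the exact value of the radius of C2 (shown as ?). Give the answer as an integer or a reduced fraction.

1. [ext C1·C2]  r_C2² + 10r_C2 − 119 = 0  ⇒  r_C2 = 7 (r>0 drops 1)
2. [ext C2·C3]  r_C2² + 19r_C2 − 182 = 0  ⇒  r_C2 = 7 (r>0 drops 1)

7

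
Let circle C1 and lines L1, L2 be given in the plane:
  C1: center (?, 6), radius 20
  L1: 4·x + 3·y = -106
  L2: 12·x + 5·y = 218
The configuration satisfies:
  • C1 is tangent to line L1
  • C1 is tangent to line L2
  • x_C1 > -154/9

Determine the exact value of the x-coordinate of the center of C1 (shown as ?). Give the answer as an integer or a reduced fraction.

1. [C1‖L1]  x_C1² + 62x_C1 + 336 = 0  ⇒  x_C1 = -56 or -6
2. [C1‖L2]  x_C1² − (94/3)x_C1 − 224 = 0  ⇒  x_C1 = -6 or 112/3

-6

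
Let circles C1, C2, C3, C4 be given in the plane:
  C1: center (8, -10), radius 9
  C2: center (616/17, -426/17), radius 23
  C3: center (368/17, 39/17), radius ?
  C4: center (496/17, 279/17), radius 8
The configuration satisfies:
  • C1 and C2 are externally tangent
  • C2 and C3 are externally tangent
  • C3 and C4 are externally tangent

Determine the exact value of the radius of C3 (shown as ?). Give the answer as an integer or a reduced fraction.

8

1. [ext C2·C3]  r_C3² + 46r_C3 − 432 = 0  ⇒  r_C3 = 8 (r>0 drops 1)
2. [ext C3·C4]  r_C3² + 16r_C3 − 192 = 0  ⇒  r_C3 = 8 (r>0 drops 1)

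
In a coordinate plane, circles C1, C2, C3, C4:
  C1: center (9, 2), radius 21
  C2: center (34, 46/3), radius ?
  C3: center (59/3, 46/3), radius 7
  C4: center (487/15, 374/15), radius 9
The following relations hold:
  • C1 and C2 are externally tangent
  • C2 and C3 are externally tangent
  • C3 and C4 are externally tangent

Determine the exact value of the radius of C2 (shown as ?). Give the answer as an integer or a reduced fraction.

22/3

1. [ext C1·C2]  r_C2² + 42r_C2 − 3256/9 = 0  ⇒  r_C2 = 22/3 (r>0 drops 1)
2. [ext C2·C3]  r_C2² + 14r_C2 − 1408/9 = 0  ⇒  r_C2 = 22/3 (r>0 drops 1)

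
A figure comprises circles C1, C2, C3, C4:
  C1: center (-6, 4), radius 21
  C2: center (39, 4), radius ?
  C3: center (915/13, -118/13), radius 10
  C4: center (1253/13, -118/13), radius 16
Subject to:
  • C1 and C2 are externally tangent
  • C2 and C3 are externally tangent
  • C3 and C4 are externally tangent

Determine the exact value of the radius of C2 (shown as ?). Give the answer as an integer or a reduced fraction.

1. [ext C1·C2]  r_C2² + 42r_C2 − 1584 = 0  ⇒  r_C2 = 24 (r>0 drops 1)
2. [ext C2·C3]  r_C2² + 20r_C2 − 1056 = 0  ⇒  r_C2 = 24 (r>0 drops 1)

24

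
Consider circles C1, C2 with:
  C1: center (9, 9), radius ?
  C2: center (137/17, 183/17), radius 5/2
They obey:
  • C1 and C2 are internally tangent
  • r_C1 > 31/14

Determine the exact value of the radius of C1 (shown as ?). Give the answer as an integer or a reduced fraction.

9/2

1. [int C1,C2]  r_C1² − 5r_C1 + 9/4 = 0  ⇒  r_C1 = 1/2 or 9/2
2. given r_C1 > 31/14: keep 9/2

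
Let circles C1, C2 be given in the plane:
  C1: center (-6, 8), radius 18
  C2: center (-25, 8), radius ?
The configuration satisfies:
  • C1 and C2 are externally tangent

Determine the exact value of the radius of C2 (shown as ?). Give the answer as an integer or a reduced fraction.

1

1. [ext C1·C2]  r_C2² + 36r_C2 − 37 = 0  ⇒  r_C2 = 1 (r>0 drops 1)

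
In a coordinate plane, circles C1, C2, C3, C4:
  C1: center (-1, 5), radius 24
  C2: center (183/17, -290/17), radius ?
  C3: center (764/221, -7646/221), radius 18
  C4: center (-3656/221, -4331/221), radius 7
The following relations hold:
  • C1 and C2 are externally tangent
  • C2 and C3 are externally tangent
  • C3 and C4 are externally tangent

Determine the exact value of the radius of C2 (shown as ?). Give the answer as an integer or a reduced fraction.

1

1. [ext C1·C2]  r_C2² + 48r_C2 − 49 = 0  ⇒  r_C2 = 1 (r>0 drops 1)
2. [ext C2·C3]  r_C2² + 36r_C2 − 37 = 0  ⇒  r_C2 = 1 (r>0 drops 1)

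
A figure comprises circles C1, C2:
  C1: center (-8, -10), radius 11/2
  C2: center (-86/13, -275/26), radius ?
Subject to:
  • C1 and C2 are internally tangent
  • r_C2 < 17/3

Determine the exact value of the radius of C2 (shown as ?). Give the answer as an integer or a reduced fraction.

1. [int C1,C2]  r_C2² − 11r_C2 + 28 = 0  ⇒  r_C2 = 4 or 7
2. given r_C2 < 17/3: keep 4

4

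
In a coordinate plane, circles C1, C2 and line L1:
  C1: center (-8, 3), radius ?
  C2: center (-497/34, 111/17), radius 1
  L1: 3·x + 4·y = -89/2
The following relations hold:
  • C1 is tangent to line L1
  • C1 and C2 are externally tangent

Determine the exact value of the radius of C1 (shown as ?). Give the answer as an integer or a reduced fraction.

13/2

1. [C1‖L1]  r_C1² − 169/4 = 0  ⇒  r_C1 = 13/2 (r>0 drops 1)
2. [ext C1·C2]  r_C1² + 2r_C1 − 221/4 = 0  ⇒  r_C1 = 13/2 (r>0 drops 1)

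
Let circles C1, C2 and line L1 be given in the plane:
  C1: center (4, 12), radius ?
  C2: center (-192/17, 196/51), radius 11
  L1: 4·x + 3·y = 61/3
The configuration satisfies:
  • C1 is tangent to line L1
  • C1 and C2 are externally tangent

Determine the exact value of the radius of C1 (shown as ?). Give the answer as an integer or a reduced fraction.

1. [C1‖L1]  r_C1² − 361/9 = 0  ⇒  r_C1 = 19/3 (r>0 drops 1)
2. [ext C1·C2]  r_C1² + 22r_C1 − 1615/9 = 0  ⇒  r_C1 = 19/3 (r>0 drops 1)

19/3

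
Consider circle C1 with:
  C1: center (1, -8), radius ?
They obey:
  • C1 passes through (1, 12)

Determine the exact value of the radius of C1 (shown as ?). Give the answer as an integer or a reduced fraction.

20

1. [C1∋P]  r_C1² − 400 = 0  ⇒  r_C1 = 20 (r>0 drops 1)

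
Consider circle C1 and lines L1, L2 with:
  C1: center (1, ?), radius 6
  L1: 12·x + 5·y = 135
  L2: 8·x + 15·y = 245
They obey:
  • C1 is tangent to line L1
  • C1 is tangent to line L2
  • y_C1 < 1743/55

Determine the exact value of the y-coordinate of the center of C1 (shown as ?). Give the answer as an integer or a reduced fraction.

9

1. [C1‖L1]  y_C1² − (246/5)y_C1 + 1809/5 = 0  ⇒  y_C1 = 9 or 201/5
2. [C1‖L2]  y_C1² − (158/5)y_C1 + 1017/5 = 0  ⇒  y_C1 = 9 or 113/5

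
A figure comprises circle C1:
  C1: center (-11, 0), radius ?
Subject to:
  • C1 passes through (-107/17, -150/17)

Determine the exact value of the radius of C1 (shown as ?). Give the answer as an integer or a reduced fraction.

10

1. [C1∋P]  r_C1² − 100 = 0  ⇒  r_C1 = 10 (r>0 drops 1)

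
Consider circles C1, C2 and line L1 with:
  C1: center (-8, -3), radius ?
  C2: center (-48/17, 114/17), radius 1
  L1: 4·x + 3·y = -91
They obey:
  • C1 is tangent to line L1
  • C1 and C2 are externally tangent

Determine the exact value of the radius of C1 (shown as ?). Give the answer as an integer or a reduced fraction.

10

1. [C1‖L1]  r_C1² − 100 = 0  ⇒  r_C1 = 10 (r>0 drops 1)
2. [ext C1·C2]  r_C1² + 2r_C1 − 120 = 0  ⇒  r_C1 = 10 (r>0 drops 1)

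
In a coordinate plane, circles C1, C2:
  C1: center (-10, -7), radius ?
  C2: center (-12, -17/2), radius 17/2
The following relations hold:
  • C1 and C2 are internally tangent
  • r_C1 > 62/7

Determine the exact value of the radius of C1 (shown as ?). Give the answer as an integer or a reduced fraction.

11

1. [int C1,C2]  r_C1² − 17r_C1 + 66 = 0  ⇒  r_C1 = 6 or 11
2. given r_C1 > 62/7: keep 11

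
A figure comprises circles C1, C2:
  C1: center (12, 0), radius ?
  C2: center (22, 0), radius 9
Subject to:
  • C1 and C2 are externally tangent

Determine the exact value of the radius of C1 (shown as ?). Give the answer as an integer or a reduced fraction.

1

1. [ext C1·C2]  r_C1² + 18r_C1 − 19 = 0  ⇒  r_C1 = 1 (r>0 drops 1)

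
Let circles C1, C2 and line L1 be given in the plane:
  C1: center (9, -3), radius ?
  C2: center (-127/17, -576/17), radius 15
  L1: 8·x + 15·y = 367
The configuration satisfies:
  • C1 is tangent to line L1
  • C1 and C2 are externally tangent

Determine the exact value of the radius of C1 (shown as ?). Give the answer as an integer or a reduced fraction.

1. [C1‖L1]  r_C1² − 400 = 0  ⇒  r_C1 = 20 (r>0 drops 1)
2. [ext C1·C2]  r_C1² + 30r_C1 − 1000 = 0  ⇒  r_C1 = 20 (r>0 drops 1)

20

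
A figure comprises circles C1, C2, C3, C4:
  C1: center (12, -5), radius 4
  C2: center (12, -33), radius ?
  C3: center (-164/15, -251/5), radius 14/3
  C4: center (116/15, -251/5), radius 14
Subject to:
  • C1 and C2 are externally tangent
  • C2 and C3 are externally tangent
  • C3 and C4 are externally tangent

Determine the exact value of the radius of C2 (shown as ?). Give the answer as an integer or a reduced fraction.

24

1. [ext C1·C2]  r_C2² + 8r_C2 − 768 = 0  ⇒  r_C2 = 24 (r>0 drops 1)
2. [ext C2·C3]  r_C2² + (28/3)r_C2 − 800 = 0  ⇒  r_C2 = 24 (r>0 drops 1)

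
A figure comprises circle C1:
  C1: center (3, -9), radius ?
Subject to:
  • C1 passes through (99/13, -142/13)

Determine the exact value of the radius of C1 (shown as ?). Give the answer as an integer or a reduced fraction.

5

1. [C1∋P]  r_C1² − 25 = 0  ⇒  r_C1 = 5 (r>0 drops 1)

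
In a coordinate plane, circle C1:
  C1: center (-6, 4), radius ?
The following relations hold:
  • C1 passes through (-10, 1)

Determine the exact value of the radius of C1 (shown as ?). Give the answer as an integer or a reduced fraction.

5

1. [C1∋P]  r_C1² − 25 = 0  ⇒  r_C1 = 5 (r>0 drops 1)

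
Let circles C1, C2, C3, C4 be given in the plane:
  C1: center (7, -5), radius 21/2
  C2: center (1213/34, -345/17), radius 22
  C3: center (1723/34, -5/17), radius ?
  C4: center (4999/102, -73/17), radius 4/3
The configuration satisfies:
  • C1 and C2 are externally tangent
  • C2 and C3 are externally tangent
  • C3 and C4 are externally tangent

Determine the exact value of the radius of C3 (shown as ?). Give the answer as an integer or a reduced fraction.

3

1. [ext C2·C3]  r_C3² + 44r_C3 − 141 = 0  ⇒  r_C3 = 3 (r>0 drops 1)
2. [ext C3·C4]  r_C3² + (8/3)r_C3 − 17 = 0  ⇒  r_C3 = 3 (r>0 drops 1)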